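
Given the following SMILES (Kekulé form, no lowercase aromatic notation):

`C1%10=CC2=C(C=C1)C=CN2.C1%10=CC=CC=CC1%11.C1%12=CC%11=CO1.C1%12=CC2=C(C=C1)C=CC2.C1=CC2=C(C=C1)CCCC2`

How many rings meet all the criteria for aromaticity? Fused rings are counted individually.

The SMILES encodes a six-membered carbon ring with three alternating C=C double bonds, fused to a five-membered ring containing one N–H nitrogen and two C=C double bonds; a seven-membered carbon ring with three C=C double bonds and one sp³ carbon; a five-membered ring of four carbons and one oxygen, with two C=C double bonds; a six-membered carbon ring with three alternating C=C double bonds, fused to a five-membered carbon ring containing one C=C double bond and one sp³ carbon; a six-membered carbon ring with three alternating C=C double bonds, fused to a saturated six-membered carbon ring.
The fused 6/5-membered bicyclic (with one N–H) is a single π system with 9 sp² atoms and 10 π electrons from ring double bonds plus a heteroatom lone pair. 10 = 4(2)+2, so the system is aromatic and both rings count as aromatic (indole).
The 7-membered ring has one sp³ carbon, so it is not fully conjugated — not aromatic (cycloheptatriene).
The 5-membered ring with one oxygen has a continuous p-orbital overlap around the ring; 2 ring double bonds (4 π electrons) plus a heteroatom lone pair (2) give 6 π electrons. That satisfies 4n+2 with n=1, so it is aromatic (furan).
The 6-membered ring is fully conjugated (every ring atom contributes a p orbital); 3 ring double bonds give 6 π electrons. Since 6 = 4n+2 (n=1), it is aromatic (benzene ring).
The 5-membered ring has one sp³ carbon, so it is not fully conjugated — not aromatic (cyclopentene ring).
The second 6-membered ring has a continuous p-orbital overlap around the ring; 3 ring double bonds give 6 π electrons. That satisfies 4n+2 with n=1, so it is aromatic (benzene ring).
The third 6-membered ring has four sp³ carbons, so it is not fully conjugated — not aromatic (cyclohexane ring).
5 of the 8 rings are aromatic. Total: 5.

5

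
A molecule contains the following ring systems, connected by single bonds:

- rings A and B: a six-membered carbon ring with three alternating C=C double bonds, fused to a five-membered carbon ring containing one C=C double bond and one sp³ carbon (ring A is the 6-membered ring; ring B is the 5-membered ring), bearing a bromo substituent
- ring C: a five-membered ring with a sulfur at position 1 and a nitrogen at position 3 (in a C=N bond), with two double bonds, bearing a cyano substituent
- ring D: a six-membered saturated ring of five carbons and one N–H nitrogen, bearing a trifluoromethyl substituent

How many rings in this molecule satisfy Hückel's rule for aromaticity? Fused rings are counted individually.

2

Ring A is planar and fully conjugated; 3 ring double bonds give 6 π electrons. That satisfies 4n+2 with n=1, so ring A is aromatic (benzene ring).
Ring B has one sp³ carbon, so it is not fully conjugated — not aromatic (cyclopentene ring).
Ring C has a continuous p-orbital overlap around the ring; 2 ring double bonds (4 π electrons) plus a heteroatom lone pair (2) give 6 π electrons. That satisfies 4n+2 with n=1, so ring C is aromatic (thiazole).
Ring D has only sp³ atoms, so it is not fully conjugated — not aromatic (piperidine).
Aromatic: A, C. Total: 2.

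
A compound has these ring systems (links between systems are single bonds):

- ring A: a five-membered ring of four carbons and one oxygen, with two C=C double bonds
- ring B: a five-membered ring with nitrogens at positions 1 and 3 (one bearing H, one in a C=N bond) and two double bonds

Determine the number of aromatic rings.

Ring A has a continuous p-orbital overlap around the ring; 2 ring double bonds (4 π electrons) plus a heteroatom lone pair (2) give 6 π electrons. 6 = 4(1)+2, so ring A is aromatic (furan).
Ring B is planar and fully conjugated; 2 ring double bonds (4 π electrons) plus a heteroatom lone pair (2) give 6 π electrons. Since 6 = 4n+2 (n=1), ring B is aromatic (imidazole).
Aromatic: A, B. Total: 2.

2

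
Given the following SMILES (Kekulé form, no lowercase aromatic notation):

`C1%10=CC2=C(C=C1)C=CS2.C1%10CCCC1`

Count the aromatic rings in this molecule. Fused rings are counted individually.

The SMILES encodes a six-membered carbon ring with three alternating C=C double bonds, fused to a five-membered ring containing one sulfur and two C=C double bonds; a five-membered saturated carbon ring.
The fused 6/5-membered bicyclic (with one sulfur) is a single π system with 9 sp² atoms and 10 π electrons from ring double bonds plus a heteroatom lone pair. 10 = 4(2)+2, so the system is aromatic and both rings count as aromatic (benzothiophene).
The 5-membered ring has only sp³ atoms, so it is not fully conjugated — not aromatic (cyclopentane).
2 of the 3 rings are aromatic. Total: 2.

2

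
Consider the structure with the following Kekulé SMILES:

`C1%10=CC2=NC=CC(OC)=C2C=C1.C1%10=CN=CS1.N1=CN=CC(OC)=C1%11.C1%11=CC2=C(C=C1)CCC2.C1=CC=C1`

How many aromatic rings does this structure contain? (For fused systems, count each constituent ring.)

5

The SMILES encodes two fused six-membered rings, each with three alternating double bonds; one ring is all carbon and the other has one ring nitrogen; a five-membered ring with a sulfur at position 1 and a nitrogen at position 3 (in a C=N bond), with two double bonds; a six-membered ring with nitrogens at positions 1 and 3 and three alternating double bonds; a six-membered carbon ring with three alternating C=C double bonds, fused to a saturated five-membered carbon ring; a four-membered carbon ring with two alternating C=C double bonds.
The fused 6/6-membered bicyclic (with one nitrogen) is a single π system with 10 sp² atoms and 10 π electrons from ring double bonds. 10 = 4(2)+2, so the system is aromatic and both rings count as aromatic (quinoline).
The 5-membered ring with one sulfur and one =N– is fully conjugated (every ring atom contributes a p orbital); 2 ring double bonds (4 π electrons) plus a heteroatom lone pair (2) give 6 π electrons. That satisfies 4n+2 with n=1, so it is aromatic (thiazole).
The 6-membered ring with two nitrogens (1,3) is planar and fully conjugated; 3 ring double bonds give 6 π electrons. 6 = 4(1)+2, so it is aromatic (pyrimidine).
The 6-membered ring has a continuous p-orbital overlap around the ring; 3 ring double bonds give 6 π electrons. 6 = 4(1)+2, so it is aromatic (benzene ring).
The 5-membered ring has three sp³ carbons, so it is not fully conjugated — not aromatic (cyclopentane ring).
The 4-membered ring has only sp² ring atoms; a planar conformation would have a fully conjugated π system of 4 electrons. But 4 = 4(1), which is 4n not 4n+2, so it is not aromatic (cyclobutadiene) — cyclobutadiene is antiaromatic and distorts to a rectangle.
5 of the 7 rings are aromatic. Total: 5.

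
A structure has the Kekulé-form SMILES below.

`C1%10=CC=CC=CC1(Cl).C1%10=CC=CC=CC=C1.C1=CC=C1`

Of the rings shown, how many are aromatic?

0

The SMILES encodes a seven-membered carbon ring with three C=C double bonds and one sp³ carbon; an eight-membered carbon ring with four alternating C=C double bonds; a four-membered carbon ring with two alternating C=C double bonds.
The 7-membered ring has one sp³ carbon, so it is not fully conjugated — not aromatic (cycloheptatriene).
The 8-membered ring has only sp² ring atoms; a planar conformation would have a fully conjugated π system of 8 electrons. But 8 = 4(2), which is 4n not 4n+2, so it is not aromatic (cyclooctatetraene) — cyclooctatetraene distorts into a non-planar tub to avoid antiaromaticity.
The 4-membered ring has only sp² ring atoms; a planar conformation would have a fully conjugated π system of 4 electrons. But 4 = 4(1), which is 4n not 4n+2, so it is not aromatic (cyclobutadiene) — cyclobutadiene is antiaromatic and distorts to a rectangle.
None of the rings are aromatic. Total: 0.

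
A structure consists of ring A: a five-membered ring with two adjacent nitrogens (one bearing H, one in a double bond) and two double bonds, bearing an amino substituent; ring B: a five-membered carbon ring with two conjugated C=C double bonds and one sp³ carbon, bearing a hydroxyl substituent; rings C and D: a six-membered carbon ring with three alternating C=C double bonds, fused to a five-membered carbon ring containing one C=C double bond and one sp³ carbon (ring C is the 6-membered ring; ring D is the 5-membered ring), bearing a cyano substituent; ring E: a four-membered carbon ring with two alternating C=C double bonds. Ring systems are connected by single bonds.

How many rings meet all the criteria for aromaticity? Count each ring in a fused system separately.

2

Ring A is planar and fully conjugated; 2 ring double bonds (4 π electrons) plus a heteroatom lone pair (2) give 6 π electrons. Since 6 = 4n+2 (n=1), ring A is aromatic (pyrazole).
Ring B has one sp³ carbon, so it is not fully conjugated — not aromatic (cyclopentadiene).
Ring C is fully conjugated (every ring atom contributes a p orbital); 3 ring double bonds give 6 π electrons. That satisfies 4n+2 with n=1, so ring C is aromatic (benzene ring).
Ring D has one sp³ carbon, so it is not fully conjugated — not aromatic (cyclopentene ring).
Ring E has only sp² ring atoms; a planar conformation would have a fully conjugated π system of 4 electrons. But 4 = 4(1), which is 4n not 4n+2, so ring E is not aromatic (cyclobutadiene) — cyclobutadiene is antiaromatic and distorts to a rectangle.
Aromatic: A, C. Total: 2.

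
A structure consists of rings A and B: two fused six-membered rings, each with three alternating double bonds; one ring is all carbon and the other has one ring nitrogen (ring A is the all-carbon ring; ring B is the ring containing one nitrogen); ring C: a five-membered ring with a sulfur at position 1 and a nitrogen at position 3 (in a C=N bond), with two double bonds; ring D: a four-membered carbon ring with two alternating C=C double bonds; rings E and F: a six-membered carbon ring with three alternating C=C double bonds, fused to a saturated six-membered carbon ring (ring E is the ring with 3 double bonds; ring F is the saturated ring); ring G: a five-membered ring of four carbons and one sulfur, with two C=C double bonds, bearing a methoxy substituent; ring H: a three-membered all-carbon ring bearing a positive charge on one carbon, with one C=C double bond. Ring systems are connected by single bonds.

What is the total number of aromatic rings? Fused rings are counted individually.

6

Rings A and B form a fused bicyclic system (with one nitrogen) with 10 sp² atoms and 10 π electrons from ring double bonds. 10 = 4(2)+2, so the system is aromatic and both rings count as aromatic (quinoline).
Ring C is planar and fully conjugated; 2 ring double bonds (4 π electrons) plus a heteroatom lone pair (2) give 6 π electrons. Since 6 = 4n+2 (n=1), ring C is aromatic (thiazole).
Ring D has only sp² ring atoms; a planar conformation would have a fully conjugated π system of 4 electrons. But 4 = 4(1), which is 4n not 4n+2, so ring D is not aromatic (cyclobutadiene) — cyclobutadiene is antiaromatic and distorts to a rectangle.
Ring E is planar and fully conjugated; 3 ring double bonds give 6 π electrons. 6 = 4(1)+2, so ring E is aromatic (benzene ring).
Ring F has four sp³ carbons, so it is not fully conjugated — not aromatic (cyclohexane ring).
Ring G has a continuous p-orbital overlap around the ring; 2 ring double bonds (4 π electrons) plus a heteroatom lone pair (2) give 6 π electrons. 6 = 4(1)+2, so ring G is aromatic (thiophene).
Ring H is planar and fully conjugated; 1 ring double bond (2 π electrons) plus the carbocation's empty p orbital (0, but keeps the ring conjugated) give 2 π electrons. That satisfies 4n+2 with n=0, so ring H is aromatic (cyclopropenyl cation).
Aromatic: A, B, C, E, G, H. Total: 6.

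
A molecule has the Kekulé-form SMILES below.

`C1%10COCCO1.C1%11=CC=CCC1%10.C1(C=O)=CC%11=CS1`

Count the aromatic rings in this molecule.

1

The SMILES encodes a six-membered saturated ring with oxygens at positions 1 and 4; a six-membered carbon ring with two conjugated C=C double bonds and two sp³ carbons; a five-membered ring of four carbons and one sulfur, with two C=C double bonds.
The 6-membered ring with two oxygens (1,4) has only sp³ atoms, so it is not fully conjugated — not aromatic (1,4-dioxane).
The 6-membered ring has two sp³ carbons, so it is not fully conjugated — not aromatic (1,3-cyclohexadiene).
The 5-membered ring with one sulfur is planar and fully conjugated; 2 ring double bonds (4 π electrons) plus a heteroatom lone pair (2) give 6 π electrons. 6 = 4(1)+2, so it is aromatic (thiophene).
1 of the 3 rings is aromatic. Total: 1.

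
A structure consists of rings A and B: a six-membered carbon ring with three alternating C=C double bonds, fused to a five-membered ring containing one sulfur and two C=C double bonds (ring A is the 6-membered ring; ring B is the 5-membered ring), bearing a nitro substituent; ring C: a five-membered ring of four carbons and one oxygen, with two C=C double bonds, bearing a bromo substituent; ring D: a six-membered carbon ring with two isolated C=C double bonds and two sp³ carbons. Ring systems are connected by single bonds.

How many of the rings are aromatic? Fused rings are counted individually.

3

Rings A and B form a fused bicyclic system (with one sulfur) with 9 sp² atoms and 10 π electrons from ring double bonds plus a heteroatom lone pair. 10 = 4(2)+2, so the system is aromatic and both rings count as aromatic (benzothiophene).
Ring C is planar and fully conjugated; 2 ring double bonds (4 π electrons) plus a heteroatom lone pair (2) give 6 π electrons. Since 6 = 4n+2 (n=1), ring C is aromatic (furan).
Ring D has two sp³ carbons, so it is not fully conjugated — not aromatic (1,4-cyclohexadiene).
Aromatic: A, B, C. Total: 3.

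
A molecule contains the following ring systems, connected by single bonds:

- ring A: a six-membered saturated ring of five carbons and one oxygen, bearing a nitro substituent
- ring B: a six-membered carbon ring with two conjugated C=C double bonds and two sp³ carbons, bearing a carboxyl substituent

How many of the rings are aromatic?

0

Ring A has only sp³ atoms, so it is not fully conjugated — not aromatic (tetrahydropyran).
Ring B has two sp³ carbons, so it is not fully conjugated — not aromatic (1,3-cyclohexadiene).
No ring is aromatic. Total: 0.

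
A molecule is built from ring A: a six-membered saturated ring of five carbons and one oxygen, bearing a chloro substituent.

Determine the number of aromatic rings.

Ring A has only sp³ atoms, so it is not fully conjugated — not aromatic (tetrahydropyran).

0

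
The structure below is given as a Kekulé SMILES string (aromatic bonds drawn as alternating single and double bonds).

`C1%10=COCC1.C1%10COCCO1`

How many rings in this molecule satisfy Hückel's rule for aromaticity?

The SMILES encodes a five-membered ring of four carbons and one oxygen, with one C=C double bond and two sp³ carbons; a six-membered saturated ring with oxygens at positions 1 and 4.
The 5-membered ring with one oxygen has two sp³ carbons, so it is not fully conjugated — not aromatic (2,3-dihydrofuran).
The 6-membered ring with two oxygens (1,4) has only sp³ atoms, so it is not fully conjugated — not aromatic (1,4-dioxane).
None of the rings are aromatic. Total: 0.

0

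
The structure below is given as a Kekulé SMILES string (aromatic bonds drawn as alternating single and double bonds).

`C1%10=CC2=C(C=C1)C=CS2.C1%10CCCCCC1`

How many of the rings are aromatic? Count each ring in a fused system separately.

2

The SMILES encodes a six-membered carbon ring with three alternating C=C double bonds, fused to a five-membered ring containing one sulfur and two C=C double bonds; a seven-membered saturated carbon ring.
The fused 6/5-membered bicyclic (with one sulfur) is a single π system with 9 sp² atoms and 10 π electrons from ring double bonds plus a heteroatom lone pair. 10 = 4(2)+2, so the system is aromatic and both rings count as aromatic (benzothiophene).
The 7-membered ring has only sp³ atoms, so it is not fully conjugated — not aromatic (cycloheptane).
2 of the 3 rings are aromatic. Total: 2.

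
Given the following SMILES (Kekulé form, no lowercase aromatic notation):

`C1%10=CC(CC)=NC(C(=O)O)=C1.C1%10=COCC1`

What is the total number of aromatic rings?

1

The SMILES encodes a six-membered ring of five carbons and one nitrogen with three alternating double bonds; a five-membered ring of four carbons and one oxygen, with one C=C double bond and two sp³ carbons.
The 6-membered ring with one nitrogen is planar and fully conjugated; 3 ring double bonds give 6 π electrons. Since 6 = 4n+2 (n=1), it is aromatic (pyridine).
The 5-membered ring with one oxygen has two sp³ carbons, so it is not fully conjugated — not aromatic (2,3-dihydrofuran).
1 of the 2 rings is aromatic. Total: 1.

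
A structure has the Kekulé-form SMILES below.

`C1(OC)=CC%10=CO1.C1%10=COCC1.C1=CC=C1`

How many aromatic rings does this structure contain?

1

The SMILES encodes a five-membered ring of four carbons and one oxygen, with two C=C double bonds; a five-membered ring of four carbons and one oxygen, with one C=C double bond and two sp³ carbons; a four-membered carbon ring with two alternating C=C double bonds.
The 5-membered ring with one oxygen is fully conjugated (every ring atom contributes a p orbital); 2 ring double bonds (4 π electrons) plus a heteroatom lone pair (2) give 6 π electrons. 6 = 4(1)+2, so it is aromatic (furan).
The second 5-membered ring with one oxygen has two sp³ carbons, so it is not fully conjugated — not aromatic (2,3-dihydrofuran).
The 4-membered ring has only sp² ring atoms; a planar conformation would have a fully conjugated π system of 4 electrons. But 4 = 4(1), which is 4n not 4n+2, so it is not aromatic (cyclobutadiene) — cyclobutadiene is antiaromatic and distorts to a rectangle.
1 of the 3 rings is aromatic. Total: 1.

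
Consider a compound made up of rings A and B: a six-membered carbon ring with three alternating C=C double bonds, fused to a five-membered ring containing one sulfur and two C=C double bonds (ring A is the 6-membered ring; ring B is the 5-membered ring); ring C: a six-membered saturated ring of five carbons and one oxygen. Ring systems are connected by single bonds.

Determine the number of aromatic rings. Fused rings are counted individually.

Rings A and B form a fused bicyclic system (with one sulfur) with 9 sp² atoms and 10 π electrons from ring double bonds plus a heteroatom lone pair. 10 = 4(2)+2, so the system is aromatic and both rings count as aromatic (benzothiophene).
Ring C has only sp³ atoms, so it is not fully conjugated — not aromatic (tetrahydropyran).
Aromatic: A, B. Total: 2.

2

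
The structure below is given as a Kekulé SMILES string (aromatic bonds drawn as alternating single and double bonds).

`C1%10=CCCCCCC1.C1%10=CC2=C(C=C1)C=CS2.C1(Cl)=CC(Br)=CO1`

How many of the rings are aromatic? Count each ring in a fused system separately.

The SMILES encodes an eight-membered carbon ring with one C=C double bond; a six-membered carbon ring with three alternating C=C double bonds, fused to a five-membered ring containing one sulfur and two C=C double bonds; a five-membered ring of four carbons and one oxygen, with two C=C double bonds.
The 8-membered ring has six sp³ carbons, so it is not fully conjugated — not aromatic (cyclooctene).
The fused 6/5-membered bicyclic (with one sulfur) is a single π system with 9 sp² atoms and 10 π electrons from ring double bonds plus a heteroatom lone pair. 10 = 4(2)+2, so the system is aromatic and both rings count as aromatic (benzothiophene).
The 5-membered ring with one oxygen is planar and fully conjugated; 2 ring double bonds (4 π electrons) plus a heteroatom lone pair (2) give 6 π electrons. Since 6 = 4n+2 (n=1), it is aromatic (furan).
3 of the 4 rings are aromatic. Total: 3.

3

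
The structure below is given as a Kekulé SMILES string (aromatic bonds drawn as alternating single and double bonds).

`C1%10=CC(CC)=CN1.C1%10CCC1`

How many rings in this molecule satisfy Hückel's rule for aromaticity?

The SMILES encodes a five-membered ring of four carbons and one nitrogen bearing a hydrogen, with two C=C double bonds; a four-membered saturated carbon ring.
The 5-membered ring with one N–H is fully conjugated (every ring atom contributes a p orbital); 2 ring double bonds (4 π electrons) plus a heteroatom lone pair (2) give 6 π electrons. Since 6 = 4n+2 (n=1), it is aromatic (pyrrole).
The 4-membered ring has only sp³ atoms, so it is not fully conjugated — not aromatic (cyclobutane).
1 of the 2 rings is aromatic. Total: 1.

1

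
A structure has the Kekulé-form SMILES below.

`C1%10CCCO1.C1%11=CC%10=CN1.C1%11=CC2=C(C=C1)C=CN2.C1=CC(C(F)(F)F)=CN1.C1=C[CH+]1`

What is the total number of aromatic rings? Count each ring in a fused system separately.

The SMILES encodes a five-membered saturated ring of four carbons and one oxygen; a five-membered ring of four carbons and one nitrogen bearing a hydrogen, with two C=C double bonds; a six-membered carbon ring with three alternating C=C double bonds, fused to a five-membered ring containing one N–H nitrogen and two C=C double bonds; a five-membered ring of four carbons and one nitrogen bearing a hydrogen, with two C=C double bonds; a three-membered all-carbon ring bearing a positive charge on one carbon, with one C=C double bond.
The 5-membered ring with one oxygen has only sp³ atoms, so it is not fully conjugated — not aromatic (tetrahydrofuran).
The 5-membered ring with one N–H is fully conjugated (every ring atom contributes a p orbital); 2 ring double bonds (4 π electrons) plus a heteroatom lone pair (2) give 6 π electrons. That satisfies 4n+2 with n=1, so it is aromatic (pyrrole).
The fused 6/5-membered bicyclic (with one N–H) is a single π system with 9 sp² atoms and 10 π electrons from ring double bonds plus a heteroatom lone pair. 10 = 4(2)+2, so the system is aromatic and both rings count as aromatic (indole).
The second 5-membered ring with one N–H is fully conjugated (every ring atom contributes a p orbital); 2 ring double bonds (4 π electrons) plus a heteroatom lone pair (2) give 6 π electrons. Since 6 = 4n+2 (n=1), it is aromatic (pyrrole).
The 3-membered ring is fully conjugated (every ring atom contributes a p orbital); 1 ring double bond (2 π electrons) plus the carbocation's empty p orbital (0, but keeps the ring conjugated) give 2 π electrons. That satisfies 4n+2 with n=0, so it is aromatic (cyclopropenyl cation).
5 of the 6 rings are aromatic. Total: 5.

5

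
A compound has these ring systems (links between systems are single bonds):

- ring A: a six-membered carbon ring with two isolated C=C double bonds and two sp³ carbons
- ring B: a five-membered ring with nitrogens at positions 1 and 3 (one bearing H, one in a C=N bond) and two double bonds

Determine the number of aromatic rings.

Ring A has two sp³ carbons, so it is not fully conjugated — not aromatic (1,4-cyclohexadiene).
Ring B is planar and fully conjugated; 2 ring double bonds (4 π electrons) plus a heteroatom lone pair (2) give 6 π electrons. 6 = 4(1)+2, so ring B is aromatic (imidazole).
Aromatic: B. Total: 1.

1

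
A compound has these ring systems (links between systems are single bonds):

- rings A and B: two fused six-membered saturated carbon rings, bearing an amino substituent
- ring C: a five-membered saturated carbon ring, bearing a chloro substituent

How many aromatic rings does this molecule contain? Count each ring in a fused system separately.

Ring A has only sp³ atoms, so it is not fully conjugated — not aromatic (cyclohexane ring).
Ring B has only sp³ atoms, so it is not fully conjugated — not aromatic (cyclohexane ring).
Ring C has only sp³ atoms, so it is not fully conjugated — not aromatic (cyclopentane).
No ring is aromatic. Total: 0.

0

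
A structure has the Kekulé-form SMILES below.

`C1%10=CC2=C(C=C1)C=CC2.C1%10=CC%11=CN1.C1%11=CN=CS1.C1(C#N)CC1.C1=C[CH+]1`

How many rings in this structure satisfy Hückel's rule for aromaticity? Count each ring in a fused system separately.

The SMILES encodes a six-membered carbon ring with three alternating C=C double bonds, fused to a five-membered carbon ring containing one C=C double bond and one sp³ carbon; a five-membered ring of four carbons and one nitrogen bearing a hydrogen, with two C=C double bonds; a five-membered ring with a sulfur at position 1 and a nitrogen at position 3 (in a C=N bond), with two double bonds; a three-membered saturated carbon ring; a three-membered all-carbon ring bearing a positive charge on one carbon, with one C=C double bond.
The 6-membered ring has a continuous p-orbital overlap around the ring; 3 ring double bonds give 6 π electrons. Since 6 = 4n+2 (n=1), it is aromatic (benzene ring).
The 5-membered ring has one sp³ carbon, so it is not fully conjugated — not aromatic (cyclopentene ring).
The 5-membered ring with one N–H is fully conjugated (every ring atom contributes a p orbital); 2 ring double bonds (4 π electrons) plus a heteroatom lone pair (2) give 6 π electrons. 6 = 4(1)+2, so it is aromatic (pyrrole).
The 5-membered ring with one sulfur and one =N– is planar and fully conjugated; 2 ring double bonds (4 π electrons) plus a heteroatom lone pair (2) give 6 π electrons. Since 6 = 4n+2 (n=1), it is aromatic (thiazole).
The 3-membered ring has only sp³ atoms, so it is not fully conjugated — not aromatic (cyclopropane).
The second 3-membered ring is planar and fully conjugated; 1 ring double bond (2 π electrons) plus the carbocation's empty p orbital (0, but keeps the ring conjugated) give 2 π electrons. Since 2 = 4n+2 (n=0), it is aromatic (cyclopropenyl cation).
4 of the 6 rings are aromatic. Total: 4.

4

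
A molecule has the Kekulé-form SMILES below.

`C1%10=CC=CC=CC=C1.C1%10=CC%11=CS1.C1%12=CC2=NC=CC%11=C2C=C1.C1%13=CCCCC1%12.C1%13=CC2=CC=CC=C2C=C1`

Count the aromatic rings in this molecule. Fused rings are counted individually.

The SMILES encodes an eight-membered carbon ring with four alternating C=C double bonds; a five-membered ring of four carbons and one sulfur, with two C=C double bonds; two fused six-membered rings, each with three alternating double bonds; one ring is all carbon and the other has one ring nitrogen; a six-membered carbon ring with one C=C double bond; two fused six-membered carbon rings, each with three alternating C=C double bonds.
The 8-membered ring has only sp² ring atoms; a planar conformation would have a fully conjugated π system of 8 electrons. But 8 = 4(2), which is 4n not 4n+2, so it is not aromatic (cyclooctatetraene) — cyclooctatetraene distorts into a non-planar tub to avoid antiaromaticity.
The 5-membered ring with one sulfur is fully conjugated (every ring atom contributes a p orbital); 2 ring double bonds (4 π electrons) plus a heteroatom lone pair (2) give 6 π electrons. Since 6 = 4n+2 (n=1), it is aromatic (thiophene).
The fused 6/6-membered bicyclic (with one nitrogen) is a single π system with 10 sp² atoms and 10 π electrons from ring double bonds. 10 = 4(2)+2, so the system is aromatic and both rings count as aromatic (quinoline).
The 6-membered ring has four sp³ carbons, so it is not fully conjugated — not aromatic (cyclohexene).
The fused 6/6-membered bicyclic is a single π system with 10 sp² atoms and 10 π electrons from ring double bonds. 10 = 4(2)+2, so the system is aromatic and both rings count as aromatic (naphthalene).
5 of the 7 rings are aromatic. Total: 5.

5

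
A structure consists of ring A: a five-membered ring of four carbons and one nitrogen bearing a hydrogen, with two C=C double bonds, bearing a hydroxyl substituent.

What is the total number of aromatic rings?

Ring A has a continuous p-orbital overlap around the ring; 2 ring double bonds (4 π electrons) plus a heteroatom lone pair (2) give 6 π electrons. That satisfies 4n+2 with n=1, so ring A is aromatic (pyrrole).

1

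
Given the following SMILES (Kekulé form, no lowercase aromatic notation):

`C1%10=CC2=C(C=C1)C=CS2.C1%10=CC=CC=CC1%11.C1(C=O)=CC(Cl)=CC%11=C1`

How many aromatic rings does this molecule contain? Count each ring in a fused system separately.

3

The SMILES encodes a six-membered carbon ring with three alternating C=C double bonds, fused to a five-membered ring containing one sulfur and two C=C double bonds; a seven-membered carbon ring with three C=C double bonds and one sp³ carbon; a six-membered carbon ring with three alternating C=C double bonds.
The fused 6/5-membered bicyclic (with one sulfur) is a single π system with 9 sp² atoms and 10 π electrons from ring double bonds plus a heteroatom lone pair. 10 = 4(2)+2, so the system is aromatic and both rings count as aromatic (benzothiophene).
The 7-membered ring has one sp³ carbon, so it is not fully conjugated — not aromatic (cycloheptatriene).
The 6-membered ring is planar and fully conjugated; 3 ring double bonds give 6 π electrons. 6 = 4(1)+2, so it is aromatic (benzene).
3 of the 4 rings are aromatic. Total: 3.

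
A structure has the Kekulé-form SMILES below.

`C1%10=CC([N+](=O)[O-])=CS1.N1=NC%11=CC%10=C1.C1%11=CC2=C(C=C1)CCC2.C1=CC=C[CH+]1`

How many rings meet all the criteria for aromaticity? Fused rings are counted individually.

3

The SMILES encodes a five-membered ring of four carbons and one sulfur, with two C=C double bonds; a six-membered ring with two adjacent nitrogens and three alternating double bonds; a six-membered carbon ring with three alternating C=C double bonds, fused to a saturated five-membered carbon ring; a five-membered all-carbon ring bearing a positive charge on one carbon, with two C=C double bonds.
The 5-membered ring with one sulfur has a continuous p-orbital overlap around the ring; 2 ring double bonds (4 π electrons) plus a heteroatom lone pair (2) give 6 π electrons. Since 6 = 4n+2 (n=1), it is aromatic (thiophene).
The 6-membered ring with two nitrogens (1,2) is fully conjugated (every ring atom contributes a p orbital); 3 ring double bonds give 6 π electrons. Since 6 = 4n+2 (n=1), it is aromatic (pyridazine).
The 6-membered ring is planar and fully conjugated; 3 ring double bonds give 6 π electrons. 6 = 4(1)+2, so it is aromatic (benzene ring).
The 5-membered ring has three sp³ carbons, so it is not fully conjugated — not aromatic (cyclopentane ring).
The second 5-membered ring has only sp² ring atoms; a planar conformation would have a fully conjugated π system of 4 electrons. But 4 = 4(1), which is 4n not 4n+2, so it is not aromatic (cyclopentadienyl cation).
3 of the 5 rings are aromatic. Total: 3.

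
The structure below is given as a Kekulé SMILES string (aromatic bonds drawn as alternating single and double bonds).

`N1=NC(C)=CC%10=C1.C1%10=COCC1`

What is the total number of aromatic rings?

1

The SMILES encodes a six-membered ring with two adjacent nitrogens and three alternating double bonds; a five-membered ring of four carbons and one oxygen, with one C=C double bond and two sp³ carbons.
The 6-membered ring with two nitrogens (1,2) has a continuous p-orbital overlap around the ring; 3 ring double bonds give 6 π electrons. 6 = 4(1)+2, so it is aromatic (pyridazine).
The 5-membered ring with one oxygen has two sp³ carbons, so it is not fully conjugated — not aromatic (2,3-dihydrofuran).
1 of the 2 rings is aromatic. Total: 1.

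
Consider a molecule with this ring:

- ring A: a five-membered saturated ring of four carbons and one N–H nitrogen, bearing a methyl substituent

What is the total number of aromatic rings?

0

Ring A has only sp³ atoms, so it is not fully conjugated — not aromatic (pyrrolidine).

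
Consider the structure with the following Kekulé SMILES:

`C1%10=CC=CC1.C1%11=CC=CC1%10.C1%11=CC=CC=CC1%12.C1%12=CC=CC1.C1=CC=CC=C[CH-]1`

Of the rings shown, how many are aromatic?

0

The SMILES encodes a five-membered carbon ring with two conjugated C=C double bonds and one sp³ carbon; a five-membered carbon ring with two conjugated C=C double bonds and one sp³ carbon; a seven-membered carbon ring with three C=C double bonds and one sp³ carbon; a five-membered carbon ring with two conjugated C=C double bonds and one sp³ carbon; a seven-membered all-carbon ring bearing a negative charge on one carbon, with three C=C double bonds.
The 5-membered ring has one sp³ carbon, so it is not fully conjugated — not aromatic (cyclopentadiene).
The second 5-membered ring has one sp³ carbon, so it is not fully conjugated — not aromatic (cyclopentadiene).
The 7-membered ring has one sp³ carbon, so it is not fully conjugated — not aromatic (cycloheptatriene).
The third 5-membered ring has one sp³ carbon, so it is not fully conjugated — not aromatic (cyclopentadiene).
The second 7-membered ring has only sp² ring atoms; a planar conformation would have a fully conjugated π system of 8 electrons. But 8 = 4(2), which is 4n not 4n+2, so it is not aromatic (cycloheptatrienyl anion).
None of the rings are aromatic. Total: 0.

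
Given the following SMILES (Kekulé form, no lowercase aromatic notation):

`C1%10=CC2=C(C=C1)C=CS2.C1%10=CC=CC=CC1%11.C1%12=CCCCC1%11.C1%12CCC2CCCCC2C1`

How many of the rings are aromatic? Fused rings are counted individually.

2

The SMILES encodes a six-membered carbon ring with three alternating C=C double bonds, fused to a five-membered ring containing one sulfur and two C=C double bonds; a seven-membered carbon ring with three C=C double bonds and one sp³ carbon; a six-membered carbon ring with one C=C double bond; two fused six-membered saturated carbon rings.
The fused 6/5-membered bicyclic (with one sulfur) is a single π system with 9 sp² atoms and 10 π electrons from ring double bonds plus a heteroatom lone pair. 10 = 4(2)+2, so the system is aromatic and both rings count as aromatic (benzothiophene).
The 7-membered ring has one sp³ carbon, so it is not fully conjugated — not aromatic (cycloheptatriene).
The 6-membered ring has four sp³ carbons, so it is not fully conjugated — not aromatic (cyclohexene).
The second 6-membered ring has only sp³ atoms, so it is not fully conjugated — not aromatic (cyclohexane ring).
The third 6-membered ring has only sp³ atoms, so it is not fully conjugated — not aromatic (cyclohexane ring).
2 of the 6 rings are aromatic. Total: 2.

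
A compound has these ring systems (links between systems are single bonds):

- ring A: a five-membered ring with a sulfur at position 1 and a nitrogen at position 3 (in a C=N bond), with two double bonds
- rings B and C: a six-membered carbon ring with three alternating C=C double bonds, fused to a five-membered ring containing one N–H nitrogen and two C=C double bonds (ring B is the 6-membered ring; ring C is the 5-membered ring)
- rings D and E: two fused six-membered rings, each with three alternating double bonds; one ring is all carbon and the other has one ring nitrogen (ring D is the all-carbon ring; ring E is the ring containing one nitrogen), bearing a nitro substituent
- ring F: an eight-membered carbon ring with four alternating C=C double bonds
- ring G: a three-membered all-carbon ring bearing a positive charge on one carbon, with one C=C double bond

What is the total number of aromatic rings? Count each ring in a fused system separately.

Ring A is planar and fully conjugated; 2 ring double bonds (4 π electrons) plus a heteroatom lone pair (2) give 6 π electrons. That satisfies 4n+2 with n=1, so ring A is aromatic (thiazole).
Rings B and C form a fused bicyclic system (with one N–H) with 9 sp² atoms and 10 π electrons from ring double bonds plus a heteroatom lone pair. 10 = 4(2)+2, so the system is aromatic and both rings count as aromatic (indole).
Rings D and E form a fused bicyclic system (with one nitrogen) with 10 sp² atoms and 10 π electrons from ring double bonds. 10 = 4(2)+2, so the system is aromatic and both rings count as aromatic (quinoline).
Ring F has only sp² ring atoms; a planar conformation would have a fully conjugated π system of 8 electrons. But 8 = 4(2), which is 4n not 4n+2, so ring F is not aromatic (cyclooctatetraene) — cyclooctatetraene distorts into a non-planar tub to avoid antiaromaticity.
Ring G has a continuous p-orbital overlap around the ring; 1 ring double bond (2 π electrons) plus the carbocation's empty p orbital (0, but keeps the ring conjugated) give 2 π electrons. Since 2 = 4n+2 (n=0), ring G is aromatic (cyclopropenyl cation).
Aromatic: A, B, C, D, E, G. Total: 6.

6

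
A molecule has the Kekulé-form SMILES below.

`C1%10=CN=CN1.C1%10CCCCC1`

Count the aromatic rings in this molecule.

1

The SMILES encodes a five-membered ring with nitrogens at positions 1 and 3 (one bearing H, one in a C=N bond) and two double bonds; a six-membered saturated carbon ring.
The 5-membered ring with two nitrogens (one N–H, one =N–) is fully conjugated (every ring atom contributes a p orbital); 2 ring double bonds (4 π electrons) plus a heteroatom lone pair (2) give 6 π electrons. That satisfies 4n+2 with n=1, so it is aromatic (imidazole).
The 6-membered ring has only sp³ atoms, so it is not fully conjugated — not aromatic (cyclohexane).
1 of the 2 rings is aromatic. Total: 1.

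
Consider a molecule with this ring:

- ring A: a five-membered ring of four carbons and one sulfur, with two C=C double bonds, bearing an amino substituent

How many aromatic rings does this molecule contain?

Ring A is fully conjugated (every ring atom contributes a p orbital); 2 ring double bonds (4 π electrons) plus a heteroatom lone pair (2) give 6 π electrons. 6 = 4(1)+2, so ring A is aromatic (thiophene).

1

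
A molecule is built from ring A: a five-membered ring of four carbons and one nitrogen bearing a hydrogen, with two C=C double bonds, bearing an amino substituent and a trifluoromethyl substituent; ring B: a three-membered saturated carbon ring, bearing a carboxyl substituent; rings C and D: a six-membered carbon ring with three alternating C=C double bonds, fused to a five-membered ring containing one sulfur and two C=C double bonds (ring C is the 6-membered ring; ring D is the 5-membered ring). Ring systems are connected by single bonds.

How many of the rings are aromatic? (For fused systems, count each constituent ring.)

3

Ring A is fully conjugated (every ring atom contributes a p orbital); 2 ring double bonds (4 π electrons) plus a heteroatom lone pair (2) give 6 π electrons. Since 6 = 4n+2 (n=1), ring A is aromatic (pyrrole).
Ring B has only sp³ atoms, so it is not fully conjugated — not aromatic (cyclopropane).
Rings C and D form a fused bicyclic system (with one sulfur) with 9 sp² atoms and 10 π electrons from ring double bonds plus a heteroatom lone pair. 10 = 4(2)+2, so the system is aromatic and both rings count as aromatic (benzothiophene).
Aromatic: A, C, D. Total: 3.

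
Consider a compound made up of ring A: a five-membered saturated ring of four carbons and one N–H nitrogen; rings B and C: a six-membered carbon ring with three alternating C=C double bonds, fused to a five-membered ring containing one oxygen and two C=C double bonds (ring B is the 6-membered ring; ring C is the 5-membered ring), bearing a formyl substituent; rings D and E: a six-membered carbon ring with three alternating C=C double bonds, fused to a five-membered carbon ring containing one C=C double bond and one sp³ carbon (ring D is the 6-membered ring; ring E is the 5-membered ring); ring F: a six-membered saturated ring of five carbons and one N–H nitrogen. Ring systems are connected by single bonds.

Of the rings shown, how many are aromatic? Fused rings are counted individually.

3

Ring A has only sp³ atoms, so it is not fully conjugated — not aromatic (pyrrolidine).
Rings B and C form a fused bicyclic system (with one oxygen) with 9 sp² atoms and 10 π electrons from ring double bonds plus a heteroatom lone pair. 10 = 4(2)+2, so the system is aromatic and both rings count as aromatic (benzofuran).
Ring D is fully conjugated (every ring atom contributes a p orbital); 3 ring double bonds give 6 π electrons. 6 = 4(1)+2, so ring D is aromatic (benzene ring).
Ring E has one sp³ carbon, so it is not fully conjugated — not aromatic (cyclopentene ring).
Ring F has only sp³ atoms, so it is not fully conjugated — not aromatic (piperidine).
Aromatic: B, C, D. Total: 3.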